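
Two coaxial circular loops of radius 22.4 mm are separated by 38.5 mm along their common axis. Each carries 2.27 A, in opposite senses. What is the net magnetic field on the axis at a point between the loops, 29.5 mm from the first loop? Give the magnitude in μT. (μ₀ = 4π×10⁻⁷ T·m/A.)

B ≈ 36.8 μT

Each loop contributes B = μ₀IR²/[2(R²+z²)^(3/2)] on the axis, with z measured from that loop.
Loop 1 (z = 0.0295 m): B₁ = 1.41×10⁻⁵ T. Loop 2 (z = 0.009 m): B₂ = 5.09×10⁻⁵ T.
The fields oppose: B = |B₁ − B₂| = 3.68×10⁻⁵ T.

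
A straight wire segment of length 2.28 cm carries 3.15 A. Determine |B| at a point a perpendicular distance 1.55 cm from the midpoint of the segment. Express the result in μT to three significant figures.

For a finite straight segment, B = (μ₀I/4πd)(sinθ₁ + sinθ₂), where θ₁, θ₂ are the angles from the perpendicular to each end.
The perpendicular from the point meets the wire at its midpoint, so each end is L/2 = 0.0114 m away along the wire.
sinθ₁ = 0.0114/√(0.0114²+0.0155²) = 0.5925; sinθ₂ = 0.0114/√(0.0114²+0.0155²) = 0.5925.
B = (4π×10⁻⁷ × 3.15) / (4π × 0.0155) × (0.5925 + 0.5925) = 2.41×10⁻⁵ T.

B ≈ 24.1 μT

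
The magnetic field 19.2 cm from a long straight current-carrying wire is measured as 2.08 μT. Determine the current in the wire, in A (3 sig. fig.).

For a long straight wire B = μ₀I/(2πd), so I = 2πdB/μ₀.
I = 2π × 0.192 × 2.08×10⁻⁶ / (4π×10⁻⁷) = 2.00 A.

I ≈ 2.00 A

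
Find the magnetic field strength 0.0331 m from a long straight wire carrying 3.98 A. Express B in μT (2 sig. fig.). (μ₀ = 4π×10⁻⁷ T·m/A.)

B ≈ 24 μT

For an infinitely long straight wire, B = μ₀I/(2πd).
B = (4π×10⁻⁷ × 3.98) / (2π × 0.0331) = 2.40×10⁻⁵ T.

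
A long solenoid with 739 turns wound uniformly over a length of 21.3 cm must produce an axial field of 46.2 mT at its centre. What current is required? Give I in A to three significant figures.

I ≈ 10.6 A

Inside a long solenoid B = μ₀nI with n = 3469 m⁻¹, so I = B/(μ₀n).
I = 4.62×10⁻² / (4π×10⁻⁷ × 3469) = 10.6 A.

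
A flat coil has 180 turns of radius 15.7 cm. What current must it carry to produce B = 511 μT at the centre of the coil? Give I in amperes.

I ≈ 0.709 A

For an N-turn coil, B = Nμ₀I/(2R) with R = 0.157 m, so I = 2RB/(Nμ₀) = 2 × 0.157 × 5.11×10⁻⁴ / (180 × 4π×10⁻⁷) = 0.709 A.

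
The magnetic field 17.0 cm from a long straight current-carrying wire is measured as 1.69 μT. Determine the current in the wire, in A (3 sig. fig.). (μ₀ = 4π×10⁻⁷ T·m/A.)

For a long straight wire B = μ₀I/(2πd), so I = 2πdB/μ₀.
I = 2π × 0.17 × 1.69×10⁻⁶ / (4π×10⁻⁷) = 1.44 A.

I ≈ 1.44 A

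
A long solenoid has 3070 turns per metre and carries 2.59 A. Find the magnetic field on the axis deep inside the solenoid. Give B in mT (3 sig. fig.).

Inside a long solenoid, B = μ₀nI with n = 3070 turns/m.
B = 4π×10⁻⁷ × 3070 × 2.59 = 9.99×10⁻³ T.

B ≈ 9.99 mT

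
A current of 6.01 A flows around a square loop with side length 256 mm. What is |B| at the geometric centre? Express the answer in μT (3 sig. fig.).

Each side is a finite straight segment at perpendicular distance d = a/(2 tan(π/4)) = 0.128 m from the centre, with end-angles ±π/4.
One side contributes B₁ = (μ₀I/4πd)·2 sin(π/4) = 6.64×10⁻⁶ T.
All 4 sides add in the same direction: B = 4 × 6.64×10⁻⁶ = 2.66×10⁻⁵ T.

B ≈ 26.6 μT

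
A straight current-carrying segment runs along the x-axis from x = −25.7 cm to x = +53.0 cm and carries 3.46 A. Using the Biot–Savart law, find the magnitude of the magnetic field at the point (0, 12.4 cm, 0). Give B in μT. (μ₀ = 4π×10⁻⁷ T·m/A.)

B ≈ 5.23 μT

For a finite straight segment, B = (μ₀I/4πd)(sinθ₁ + sinθ₂), where θ₁, θ₂ are the angles from the perpendicular to each end.
The perpendicular distance is d = 0.124 m; the end-offsets along the wire are a = 0.257 m and b = 0.53 m.
sinθ₁ = 0.257/√(0.257²+0.124²) = 0.9006; sinθ₂ = 0.53/√(0.53²+0.124²) = 0.9737.
B = (4π×10⁻⁷ × 3.46) / (4π × 0.124) × (0.9006 + 0.9737) = 5.23×10⁻⁶ T.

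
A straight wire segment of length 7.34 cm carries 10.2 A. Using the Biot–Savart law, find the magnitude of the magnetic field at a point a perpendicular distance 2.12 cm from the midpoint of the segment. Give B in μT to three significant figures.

B ≈ 83.3 μT

For a finite straight segment, B = (μ₀I/4πd)(sinθ₁ + sinθ₂), where θ₁, θ₂ are the angles from the perpendicular to each end.
The perpendicular from the point meets the wire at its midpoint, so each end is L/2 = 0.0367 m away along the wire.
sinθ₁ = 0.0367/√(0.0367²+0.0212²) = 0.8659; sinθ₂ = 0.0367/√(0.0367²+0.0212²) = 0.8659.
B = (4π×10⁻⁷ × 10.2) / (4π × 0.0212) × (0.8659 + 0.8659) = 8.33×10⁻⁵ T.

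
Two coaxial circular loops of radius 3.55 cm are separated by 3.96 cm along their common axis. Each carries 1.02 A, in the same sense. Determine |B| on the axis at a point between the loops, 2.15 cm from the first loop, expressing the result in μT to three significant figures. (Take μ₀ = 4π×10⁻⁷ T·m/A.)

B ≈ 24.1 μT

Each loop contributes B = μ₀IR²/[2(R²+z²)^(3/2)] on the axis, with z measured from that loop.
Loop 1 (z = 0.0215 m): B₁ = 1.13×10⁻⁵ T. Loop 2 (z = 0.0181 m): B₂ = 1.28×10⁻⁵ T.
The fields add: B = B₁ + B₂ = 2.41×10⁻⁵ T.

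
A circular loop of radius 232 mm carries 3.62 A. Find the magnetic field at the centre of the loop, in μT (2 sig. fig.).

At the centre of a circular loop the Biot–Savart law gives B = μ₀I/(2R).
B = (4π×10⁻⁷ × 3.62) / (2 × 0.232) = 9.80×10⁻⁶ T.

B ≈ 9.8 μT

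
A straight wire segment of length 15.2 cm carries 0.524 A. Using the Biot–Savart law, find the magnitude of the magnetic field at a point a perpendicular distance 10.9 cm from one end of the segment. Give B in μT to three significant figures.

B ≈ 0.391 μT

For a finite straight segment, B = (μ₀I/4πd)(sinθ₁ + sinθ₂), where θ₁, θ₂ are the angles from the perpendicular to each end.
The perpendicular foot is at one end, so the two end-offsets along the wire are 0 and L = 0.152 m.
sinθ₁ = 0/√(0²+0.109²) = 0.0000; sinθ₂ = 0.152/√(0.152²+0.109²) = 0.8126.
B = (4π×10⁻⁷ × 0.524) / (4π × 0.109) × (0.0000 + 0.8126) = 3.91×10⁻⁷ T.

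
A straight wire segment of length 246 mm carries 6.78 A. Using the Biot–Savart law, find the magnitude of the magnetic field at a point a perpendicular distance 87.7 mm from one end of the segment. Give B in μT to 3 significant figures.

For a finite straight segment, B = (μ₀I/4πd)(sinθ₁ + sinθ₂), where θ₁, θ₂ are the angles from the perpendicular to each end.
The perpendicular foot is at one end, so the two end-offsets along the wire are 0 and L = 0.246 m.
sinθ₁ = 0/√(0²+0.0877²) = 0.0000; sinθ₂ = 0.246/√(0.246²+0.0877²) = 0.9419.
B = (4π×10⁻⁷ × 6.78) / (4π × 0.0877) × (0.0000 + 0.9419) = 7.28×10⁻⁶ T.

B ≈ 7.28 μT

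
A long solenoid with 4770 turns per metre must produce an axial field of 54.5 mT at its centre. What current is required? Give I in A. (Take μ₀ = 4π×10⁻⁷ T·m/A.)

I ≈ 9.09 A

Inside a long solenoid B = μ₀nI with n = 4770 m⁻¹, so I = B/(μ₀n).
I = 5.45×10⁻² / (4π×10⁻⁷ × 4770) = 9.09 A.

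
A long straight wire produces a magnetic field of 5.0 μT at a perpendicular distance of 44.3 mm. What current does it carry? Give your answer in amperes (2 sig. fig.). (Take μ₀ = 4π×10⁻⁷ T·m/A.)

For a long straight wire B = μ₀I/(2πd), so I = 2πdB/μ₀.
I = 2π × 0.0443 × 5.00×10⁻⁶ / (4π×10⁻⁷) = 1.11 A.

I ≈ 1.1 A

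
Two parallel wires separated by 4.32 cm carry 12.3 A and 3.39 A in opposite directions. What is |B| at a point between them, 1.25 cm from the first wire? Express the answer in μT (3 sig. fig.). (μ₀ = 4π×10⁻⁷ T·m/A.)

Each long wire gives B = μ₀I/(2πd). Distances are d₁ = 0.0125 m and d₂ = 0.0307 m.
B₁ = 1.97×10⁻⁴ T, B₂ = 2.21×10⁻⁵ T.
Between antiparallel currents both contributions point the same way, so they add. B = B₁ + B₂ = 1.97×10⁻⁴ + 2.21×10⁻⁵ = 2.19×10⁻⁴ T.

B ≈ 219 μT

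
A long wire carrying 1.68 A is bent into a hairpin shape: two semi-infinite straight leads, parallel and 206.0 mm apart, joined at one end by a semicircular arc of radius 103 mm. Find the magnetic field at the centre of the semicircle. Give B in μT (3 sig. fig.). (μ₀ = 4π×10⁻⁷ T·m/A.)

The semicircular arc contributes B_arc = μ₀I·π/(4πR) = μ₀I/(4R) = 5.12×10⁻⁶ T.
Each semi-infinite lead is at perpendicular distance R = 0.103 m from the centre, with the perpendicular foot at its near end, so it contributes μ₀I/(4πR); both point the same way, together 3.26×10⁻⁶ T.
Arc and leads all point the same direction: B = 5.12×10⁻⁶ + 3.26×10⁻⁶ = 8.39×10⁻⁶ T.

B ≈ 8.39 μT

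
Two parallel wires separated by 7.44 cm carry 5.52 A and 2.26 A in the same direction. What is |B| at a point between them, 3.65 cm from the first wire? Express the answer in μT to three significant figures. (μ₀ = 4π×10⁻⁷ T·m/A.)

B ≈ 18.3 μT

Each long wire gives B = μ₀I/(2πd). Distances are d₁ = 0.0365 m and d₂ = 0.0379 m.
B₁ = 3.02×10⁻⁵ T, B₂ = 1.19×10⁻⁵ T.
Between parallel currents the two contributions point in opposite directions, so they subtract. B = |B₁ − B₂| = |3.02×10⁻⁵ − 1.19×10⁻⁵| = 1.83×10⁻⁵ T.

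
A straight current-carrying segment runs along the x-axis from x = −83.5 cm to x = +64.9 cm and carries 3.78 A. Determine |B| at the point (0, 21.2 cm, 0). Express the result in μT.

For a finite straight segment, B = (μ₀I/4πd)(sinθ₁ + sinθ₂), where θ₁, θ₂ are the angles from the perpendicular to each end.
The perpendicular distance is d = 0.212 m; the end-offsets along the wire are a = 0.835 m and b = 0.649 m.
sinθ₁ = 0.835/√(0.835²+0.212²) = 0.9692; sinθ₂ = 0.649/√(0.649²+0.212²) = 0.9506.
B = (4π×10⁻⁷ × 3.78) / (4π × 0.212) × (0.9692 + 0.9506) = 3.42×10⁻⁶ T.

B ≈ 3.42 μT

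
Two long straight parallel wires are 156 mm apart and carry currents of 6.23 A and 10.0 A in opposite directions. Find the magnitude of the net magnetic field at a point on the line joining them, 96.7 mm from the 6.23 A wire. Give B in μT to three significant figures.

Each long wire gives B = μ₀I/(2πd). Distances are d₁ = 0.0967 m and d₂ = 0.0593 m.
B₁ = 1.29×10⁻⁵ T, B₂ = 3.37×10⁻⁵ T.
Between antiparallel currents both contributions point the same way, so they add. B = B₁ + B₂ = 1.29×10⁻⁵ + 3.37×10⁻⁵ = 4.66×10⁻⁵ T.

B ≈ 46.6 μT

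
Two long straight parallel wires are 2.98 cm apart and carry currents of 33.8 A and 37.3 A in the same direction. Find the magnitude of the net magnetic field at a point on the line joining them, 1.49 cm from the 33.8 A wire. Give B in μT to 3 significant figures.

B ≈ 47.0 μT

Each long wire gives B = μ₀I/(2πd). Distances are d₁ = 0.0149 m and d₂ = 0.0149 m.
B₁ = 4.54×10⁻⁴ T, B₂ = 5.01×10⁻⁴ T.
Between parallel currents the two contributions point in opposite directions, so they subtract. B = |B₁ − B₂| = |4.54×10⁻⁴ − 5.01×10⁻⁴| = 4.70×10⁻⁵ T.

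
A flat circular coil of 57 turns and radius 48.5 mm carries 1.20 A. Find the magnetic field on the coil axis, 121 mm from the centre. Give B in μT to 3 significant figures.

For an N-turn flat coil, B = Nμ₀IR²/[2(R²+z²)^(3/2)] with R = 0.0485 m, z = 0.121 m.
B = 57 × 8.01×10⁻⁷ T = 4.56×10⁻⁵ T.

B ≈ 45.6 μT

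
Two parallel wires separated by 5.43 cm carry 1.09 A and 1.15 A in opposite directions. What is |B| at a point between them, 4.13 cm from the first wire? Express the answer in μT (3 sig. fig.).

B ≈ 23.0 μT

Each long wire gives B = μ₀I/(2πd). Distances are d₁ = 0.0413 m and d₂ = 0.013 m.
B₁ = 5.28×10⁻⁶ T, B₂ = 1.77×10⁻⁵ T.
Between antiparallel currents both contributions point the same way, so they add. B = B₁ + B₂ = 5.28×10⁻⁶ + 1.77×10⁻⁵ = 2.30×10⁻⁵ T.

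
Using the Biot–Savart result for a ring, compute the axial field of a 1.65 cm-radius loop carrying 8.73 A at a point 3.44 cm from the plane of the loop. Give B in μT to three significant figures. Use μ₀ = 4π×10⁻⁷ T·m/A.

B ≈ 26.9 μT

On the axis of a circular loop, B = μ₀IR² / [2(R²+z²)^(3/2)].
R² + z² = (0.0165)² + (0.0344)² = 0.001456 m², and (R²+z²)^(3/2) = 5.55×10⁻⁵ m³.
B = (4π×10⁻⁷ × 8.73 × 0.0002723) / (2 × 5.55×10⁻⁵) = 2.69×10⁻⁵ T.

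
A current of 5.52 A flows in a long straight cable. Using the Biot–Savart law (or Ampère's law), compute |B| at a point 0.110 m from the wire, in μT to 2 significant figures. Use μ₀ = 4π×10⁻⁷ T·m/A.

For an infinitely long straight wire, B = μ₀I/(2πd).
B = (4π×10⁻⁷ × 5.52) / (2π × 0.11) = 1.00×10⁻⁵ T.

B ≈ 10 μT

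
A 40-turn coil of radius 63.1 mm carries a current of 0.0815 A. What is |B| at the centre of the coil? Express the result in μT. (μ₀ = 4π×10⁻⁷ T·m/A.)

For an N-turn flat coil, B = Nμ₀I/(2R) with R = 0.0631 m.
B = 40 × 8.12×10⁻⁷ T = 3.25×10⁻⁵ T.

B ≈ 32.5 μT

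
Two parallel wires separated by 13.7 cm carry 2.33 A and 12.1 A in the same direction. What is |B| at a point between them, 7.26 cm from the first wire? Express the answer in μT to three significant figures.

Each long wire gives B = μ₀I/(2πd). Distances are d₁ = 0.0726 m and d₂ = 0.0644 m.
B₁ = 6.42×10⁻⁶ T, B₂ = 3.76×10⁻⁵ T.
Between parallel currents the two contributions point in opposite directions, so they subtract. B = |B₁ − B₂| = |6.42×10⁻⁶ − 3.76×10⁻⁵| = 3.12×10⁻⁵ T.

B ≈ 31.2 μT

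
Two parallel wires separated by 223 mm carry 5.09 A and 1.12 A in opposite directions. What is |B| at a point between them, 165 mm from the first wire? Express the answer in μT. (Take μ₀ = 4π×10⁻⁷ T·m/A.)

Each long wire gives B = μ₀I/(2πd). Distances are d₁ = 0.165 m and d₂ = 0.058 m.
B₁ = 6.17×10⁻⁶ T, B₂ = 3.86×10⁻⁶ T.
Between antiparallel currents both contributions point the same way, so they add. B = B₁ + B₂ = 6.17×10⁻⁶ + 3.86×10⁻⁶ = 1.00×10⁻⁵ T.

B ≈ 10.0 μT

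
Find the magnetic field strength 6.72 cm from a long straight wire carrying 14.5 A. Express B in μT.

For an infinitely long straight wire, B = μ₀I/(2πd).
B = (4π×10⁻⁷ × 14.5) / (2π × 0.0672) = 4.32×10⁻⁵ T.

B ≈ 43.2 μT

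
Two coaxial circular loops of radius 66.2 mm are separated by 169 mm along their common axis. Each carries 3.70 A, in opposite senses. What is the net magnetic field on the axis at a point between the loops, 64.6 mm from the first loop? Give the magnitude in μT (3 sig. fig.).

Each loop contributes B = μ₀IR²/[2(R²+z²)^(3/2)] on the axis, with z measured from that loop.
Loop 1 (z = 0.0646 m): B₁ = 1.29×10⁻⁵ T. Loop 2 (z = 0.1044 m): B₂ = 5.39×10⁻⁶ T.
The fields oppose: B = |B₁ − B₂| = 7.48×10⁻⁶ T.

B ≈ 7.48 μT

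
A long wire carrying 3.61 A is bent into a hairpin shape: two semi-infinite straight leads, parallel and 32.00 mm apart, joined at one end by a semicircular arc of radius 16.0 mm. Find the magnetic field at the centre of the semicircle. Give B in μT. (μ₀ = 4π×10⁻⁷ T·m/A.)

B ≈ 116 μT

The semicircular arc contributes B_arc = μ₀I·π/(4πR) = μ₀I/(4R) = 7.09×10⁻⁵ T.
Each semi-infinite lead is at perpendicular distance R = 0.016 m from the centre, with the perpendicular foot at its near end, so it contributes μ₀I/(4πR); both point the same way, together 4.51×10⁻⁵ T.
Arc and leads all point the same direction: B = 7.09×10⁻⁵ + 4.51×10⁻⁵ = 1.16×10⁻⁴ T.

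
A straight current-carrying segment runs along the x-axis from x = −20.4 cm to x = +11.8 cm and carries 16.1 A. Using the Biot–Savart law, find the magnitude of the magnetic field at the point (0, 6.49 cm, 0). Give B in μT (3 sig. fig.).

B ≈ 45.4 μT

For a finite straight segment, B = (μ₀I/4πd)(sinθ₁ + sinθ₂), where θ₁, θ₂ are the angles from the perpendicular to each end.
The perpendicular distance is d = 0.0649 m; the end-offsets along the wire are a = 0.204 m and b = 0.118 m.
sinθ₁ = 0.204/√(0.204²+0.0649²) = 0.9529; sinθ₂ = 0.118/√(0.118²+0.0649²) = 0.8762.
B = (4π×10⁻⁷ × 16.1) / (4π × 0.0649) × (0.9529 + 0.8762) = 4.54×10⁻⁵ T.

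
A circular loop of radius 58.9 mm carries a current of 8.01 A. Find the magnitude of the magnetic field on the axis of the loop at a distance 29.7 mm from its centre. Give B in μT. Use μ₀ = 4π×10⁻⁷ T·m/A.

B ≈ 60.8 μT

On the axis of a circular loop, B = μ₀IR² / [2(R²+z²)^(3/2)].
R² + z² = (0.0589)² + (0.0297)² = 0.004351 m², and (R²+z²)^(3/2) = 2.87×10⁻⁴ m³.
B = (4π×10⁻⁷ × 8.01 × 0.003469) / (2 × 2.87×10⁻⁴) = 6.08×10⁻⁵ T.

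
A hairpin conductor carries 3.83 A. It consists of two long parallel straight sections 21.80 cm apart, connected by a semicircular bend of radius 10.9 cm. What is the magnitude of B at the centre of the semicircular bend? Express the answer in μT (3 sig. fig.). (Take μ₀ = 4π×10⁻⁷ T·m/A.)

The semicircular arc contributes B_arc = μ₀I·π/(4πR) = μ₀I/(4R) = 1.10×10⁻⁵ T.
Each semi-infinite lead is at perpendicular distance R = 0.109 m from the centre, with the perpendicular foot at its near end, so it contributes μ₀I/(4πR); both point the same way, together 7.03×10⁻⁶ T.
Arc and leads all point the same direction: B = 1.10×10⁻⁵ + 7.03×10⁻⁶ = 1.81×10⁻⁵ T.

B ≈ 18.1 μT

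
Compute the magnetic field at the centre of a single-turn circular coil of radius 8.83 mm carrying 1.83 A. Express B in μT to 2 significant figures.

B ≈ 130 μT

At the centre of a circular loop the Biot–Savart law gives B = μ₀I/(2R).
B = (4π×10⁻⁷ × 1.83) / (2 × 0.00883) = 1.30×10⁻⁴ T.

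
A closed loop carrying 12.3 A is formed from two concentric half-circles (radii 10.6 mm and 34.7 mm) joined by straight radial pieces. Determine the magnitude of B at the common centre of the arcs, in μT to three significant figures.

B ≈ 253 μT

The radial connectors point toward the centre, so dl × r̂ = 0 and they contribute nothing.
Each semicircle gives μ₀I/(4R): inner arc 3.65×10⁻⁴ T, outer arc 1.11×10⁻⁴ T.
The two arcs carry current in opposite angular senses, so their fields oppose: B = |3.65×10⁻⁴ − 1.11×10⁻⁴| = 2.53×10⁻⁴ T.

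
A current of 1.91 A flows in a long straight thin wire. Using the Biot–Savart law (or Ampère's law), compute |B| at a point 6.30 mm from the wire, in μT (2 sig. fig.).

B ≈ 61 μT

For an infinitely long straight wire, B = μ₀I/(2πd).
B = (4π×10⁻⁷ × 1.91) / (2π × 0.0063) = 6.06×10⁻⁵ T.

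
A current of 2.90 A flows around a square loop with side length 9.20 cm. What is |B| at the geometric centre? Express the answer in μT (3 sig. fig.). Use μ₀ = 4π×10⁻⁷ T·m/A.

B ≈ 35.7 μT

Each side is a finite straight segment at perpendicular distance d = a/(2 tan(π/4)) = 0.046 m from the centre, with end-angles ±π/4.
One side contributes B₁ = (μ₀I/4πd)·2 sin(π/4) = 8.92×10⁻⁶ T.
All 4 sides add in the same direction: B = 4 × 8.92×10⁻⁶ = 3.57×10⁻⁵ T.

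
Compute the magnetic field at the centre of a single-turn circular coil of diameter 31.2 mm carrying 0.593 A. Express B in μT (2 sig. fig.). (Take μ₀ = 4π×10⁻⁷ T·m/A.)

B ≈ 24 μT

At the centre of a circular loop the Biot–Savart law gives B = μ₀I/(2R) (so R = 0.0156 m).
B = (4π×10⁻⁷ × 0.593) / (2 × 0.0156) = 2.39×10⁻⁵ T.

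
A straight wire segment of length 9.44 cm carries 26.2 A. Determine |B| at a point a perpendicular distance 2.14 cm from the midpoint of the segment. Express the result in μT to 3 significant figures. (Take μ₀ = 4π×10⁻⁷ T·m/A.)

For a finite straight segment, B = (μ₀I/4πd)(sinθ₁ + sinθ₂), where θ₁, θ₂ are the angles from the perpendicular to each end.
The perpendicular from the point meets the wire at its midpoint, so each end is L/2 = 0.0472 m away along the wire.
sinθ₁ = 0.0472/√(0.0472²+0.0214²) = 0.9108; sinθ₂ = 0.0472/√(0.0472²+0.0214²) = 0.9108.
B = (4π×10⁻⁷ × 26.2) / (4π × 0.0214) × (0.9108 + 0.9108) = 2.23×10⁻⁴ T.

B ≈ 223 μT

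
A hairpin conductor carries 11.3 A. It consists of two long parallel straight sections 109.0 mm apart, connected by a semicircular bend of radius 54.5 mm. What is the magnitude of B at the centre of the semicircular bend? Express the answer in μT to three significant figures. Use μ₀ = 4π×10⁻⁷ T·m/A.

The semicircular arc contributes B_arc = μ₀I·π/(4πR) = μ₀I/(4R) = 6.51×10⁻⁵ T.
Each semi-infinite lead is at perpendicular distance R = 0.0545 m from the centre, with the perpendicular foot at its near end, so it contributes μ₀I/(4πR); both point the same way, together 4.15×10⁻⁵ T.
Arc and leads all point the same direction: B = 6.51×10⁻⁵ + 4.15×10⁻⁵ = 1.07×10⁻⁴ T.

B ≈ 107 μT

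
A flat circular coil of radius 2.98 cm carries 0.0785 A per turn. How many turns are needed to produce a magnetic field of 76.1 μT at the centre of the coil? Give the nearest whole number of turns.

For an N-turn coil, B = Nμ₀I/(2R). A single turn gives B₁ = 1.66×10⁻⁶ T with R = 0.0298 m.
N = B/B₁ = 7.61×10⁻⁵ / 1.66×10⁻⁶ = 45.98.

N = 46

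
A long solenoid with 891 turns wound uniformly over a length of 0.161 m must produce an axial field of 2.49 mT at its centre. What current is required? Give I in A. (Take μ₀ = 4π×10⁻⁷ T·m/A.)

Inside a long solenoid B = μ₀nI with n = 5534 m⁻¹, so I = B/(μ₀n).
I = 2.49×10⁻³ / (4π×10⁻⁷ × 5534) = 0.358 A.

I ≈ 0.358 A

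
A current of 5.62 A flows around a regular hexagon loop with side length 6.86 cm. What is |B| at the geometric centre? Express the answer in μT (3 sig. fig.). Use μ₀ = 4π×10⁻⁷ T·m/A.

Each side is a finite straight segment at perpendicular distance d = a/(2 tan(π/6)) = 0.05941 m from the centre, with end-angles ±π/6.
One side contributes B₁ = (μ₀I/4πd)·2 sin(π/6) = 9.46×10⁻⁶ T.
All 6 sides add in the same direction: B = 6 × 9.46×10⁻⁶ = 5.68×10⁻⁵ T.

B ≈ 56.8 μT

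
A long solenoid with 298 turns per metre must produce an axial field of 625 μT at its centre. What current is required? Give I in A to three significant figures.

Inside a long solenoid B = μ₀nI with n = 298 m⁻¹, so I = B/(μ₀n).
I = 6.25×10⁻⁴ / (4π×10⁻⁷ × 298) = 1.67 A.

I ≈ 1.67 A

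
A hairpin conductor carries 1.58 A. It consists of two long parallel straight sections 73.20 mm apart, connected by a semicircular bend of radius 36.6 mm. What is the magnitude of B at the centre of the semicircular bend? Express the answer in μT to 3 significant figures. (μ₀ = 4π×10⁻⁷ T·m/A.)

B ≈ 22.2 μT

The semicircular arc contributes B_arc = μ₀I·π/(4πR) = μ₀I/(4R) = 1.36×10⁻⁵ T.
Each semi-infinite lead is at perpendicular distance R = 0.0366 m from the centre, with the perpendicular foot at its near end, so it contributes μ₀I/(4πR); both point the same way, together 8.63×10⁻⁶ T.
Arc and leads all point the same direction: B = 1.36×10⁻⁵ + 8.63×10⁻⁶ = 2.22×10⁻⁵ T.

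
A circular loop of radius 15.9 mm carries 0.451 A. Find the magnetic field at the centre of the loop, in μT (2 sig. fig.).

B ≈ 18 μT

At the centre of a circular loop the Biot–Savart law gives B = μ₀I/(2R).
B = (4π×10⁻⁷ × 0.451) / (2 × 0.0159) = 1.78×10⁻⁵ T.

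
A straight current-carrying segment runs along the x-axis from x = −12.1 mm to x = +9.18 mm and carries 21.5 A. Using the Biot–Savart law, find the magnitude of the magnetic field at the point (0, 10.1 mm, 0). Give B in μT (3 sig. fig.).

For a finite straight segment, B = (μ₀I/4πd)(sinθ₁ + sinθ₂), where θ₁, θ₂ are the angles from the perpendicular to each end.
The perpendicular distance is d = 0.0101 m; the end-offsets along the wire are a = 0.0121 m and b = 0.00918 m.
sinθ₁ = 0.0121/√(0.0121²+0.0101²) = 0.7677; sinθ₂ = 0.00918/√(0.00918²+0.0101²) = 0.6726.
B = (4π×10⁻⁷ × 21.5) / (4π × 0.0101) × (0.7677 + 0.6726) = 3.07×10⁻⁴ T.

B ≈ 307 μT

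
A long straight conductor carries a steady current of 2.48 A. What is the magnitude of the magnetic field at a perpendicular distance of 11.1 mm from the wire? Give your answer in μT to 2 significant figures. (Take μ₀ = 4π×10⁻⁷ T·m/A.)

For an infinitely long straight wire, B = μ₀I/(2πd).
B = (4π×10⁻⁷ × 2.48) / (2π × 0.0111) = 4.47×10⁻⁵ T.

B ≈ 45 μT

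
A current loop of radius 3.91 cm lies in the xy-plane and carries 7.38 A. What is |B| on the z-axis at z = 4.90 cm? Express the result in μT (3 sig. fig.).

B ≈ 28.8 μT

On the axis of a circular loop, B = μ₀IR² / [2(R²+z²)^(3/2)].
R² + z² = (0.0391)² + (0.049)² = 0.00393 m², and (R²+z²)^(3/2) = 2.46×10⁻⁴ m³.
B = (4π×10⁻⁷ × 7.38 × 0.001529) / (2 × 2.46×10⁻⁴) = 2.88×10⁻⁵ T.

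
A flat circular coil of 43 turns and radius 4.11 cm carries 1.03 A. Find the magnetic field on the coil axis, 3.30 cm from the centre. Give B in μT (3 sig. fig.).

For an N-turn flat coil, B = Nμ₀IR²/[2(R²+z²)^(3/2)] with R = 0.0411 m, z = 0.033 m.
B = 43 × 7.47×10⁻⁶ T = 3.21×10⁻⁴ T.

B ≈ 321 μT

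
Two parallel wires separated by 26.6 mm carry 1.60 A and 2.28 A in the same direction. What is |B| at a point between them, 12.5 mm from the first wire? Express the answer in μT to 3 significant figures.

Each long wire gives B = μ₀I/(2πd). Distances are d₁ = 0.0125 m and d₂ = 0.0141 m.
B₁ = 2.56×10⁻⁵ T, B₂ = 3.23×10⁻⁵ T.
Between parallel currents the two contributions point in opposite directions, so they subtract. B = |B₁ − B₂| = |2.56×10⁻⁵ − 3.23×10⁻⁵| = 6.74×10⁻⁶ T.

B ≈ 6.74 μT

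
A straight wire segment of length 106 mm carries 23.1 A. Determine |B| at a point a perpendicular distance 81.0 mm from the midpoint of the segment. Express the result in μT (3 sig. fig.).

B ≈ 31.2 μT

For a finite straight segment, B = (μ₀I/4πd)(sinθ₁ + sinθ₂), where θ₁, θ₂ are the angles from the perpendicular to each end.
The perpendicular from the point meets the wire at its midpoint, so each end is L/2 = 0.053 m away along the wire.
sinθ₁ = 0.053/√(0.053²+0.081²) = 0.5475; sinθ₂ = 0.053/√(0.053²+0.081²) = 0.5475.
B = (4π×10⁻⁷ × 23.1) / (4π × 0.081) × (0.5475 + 0.5475) = 3.12×10⁻⁵ T.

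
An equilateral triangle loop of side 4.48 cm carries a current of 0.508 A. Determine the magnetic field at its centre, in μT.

B ≈ 20.4 μT

Each side is a finite straight segment at perpendicular distance d = a/(2 tan(π/3)) = 0.01293 m from the centre, with end-angles ±π/3.
One side contributes B₁ = (μ₀I/4πd)·2 sin(π/3) = 6.80×10⁻⁶ T.
All 3 sides add in the same direction: B = 3 × 6.80×10⁻⁶ = 2.04×10⁻⁵ T.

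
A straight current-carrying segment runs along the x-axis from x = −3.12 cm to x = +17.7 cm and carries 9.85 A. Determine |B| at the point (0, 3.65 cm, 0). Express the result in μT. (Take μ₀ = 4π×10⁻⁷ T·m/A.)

For a finite straight segment, B = (μ₀I/4πd)(sinθ₁ + sinθ₂), where θ₁, θ₂ are the angles from the perpendicular to each end.
The perpendicular distance is d = 0.0365 m; the end-offsets along the wire are a = 0.0312 m and b = 0.177 m.
sinθ₁ = 0.0312/√(0.0312²+0.0365²) = 0.6498; sinθ₂ = 0.177/√(0.177²+0.0365²) = 0.9794.
B = (4π×10⁻⁷ × 9.85) / (4π × 0.0365) × (0.6498 + 0.9794) = 4.40×10⁻⁵ T.

B ≈ 44.0 μT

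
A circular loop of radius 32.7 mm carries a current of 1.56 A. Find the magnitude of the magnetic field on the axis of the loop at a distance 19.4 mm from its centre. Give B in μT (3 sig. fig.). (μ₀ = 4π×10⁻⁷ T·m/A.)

B ≈ 19.1 μT

On the axis of a circular loop, B = μ₀IR² / [2(R²+z²)^(3/2)].
R² + z² = (0.0327)² + (0.0194)² = 0.001446 m², and (R²+z²)^(3/2) = 5.50×10⁻⁵ m³.
B = (4π×10⁻⁷ × 1.56 × 0.001069) / (2 × 5.50×10⁻⁵) = 1.91×10⁻⁵ T.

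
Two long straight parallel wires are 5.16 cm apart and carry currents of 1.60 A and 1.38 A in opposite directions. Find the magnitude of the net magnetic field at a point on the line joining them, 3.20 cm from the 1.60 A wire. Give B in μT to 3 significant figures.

Each long wire gives B = μ₀I/(2πd). Distances are d₁ = 0.032 m and d₂ = 0.0196 m.
B₁ = 1.00×10⁻⁵ T, B₂ = 1.41×10⁻⁵ T.
Between antiparallel currents both contributions point the same way, so they add. B = B₁ + B₂ = 1.00×10⁻⁵ + 1.41×10⁻⁵ = 2.41×10⁻⁵ T.

B ≈ 24.1 μT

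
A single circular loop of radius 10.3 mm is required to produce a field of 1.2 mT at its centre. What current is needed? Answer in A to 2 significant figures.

I ≈ 20 A

At the centre of a circular loop B = μ₀I/(2R), so I = 2RB/μ₀.
With R = 0.0103 m, I = 2 × 0.0103 × 1.20×10⁻³ / (4π×10⁻⁷) = 19.7 A.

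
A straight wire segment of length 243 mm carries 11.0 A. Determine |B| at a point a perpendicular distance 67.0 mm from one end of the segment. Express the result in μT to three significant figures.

For a finite straight segment, B = (μ₀I/4πd)(sinθ₁ + sinθ₂), where θ₁, θ₂ are the angles from the perpendicular to each end.
The perpendicular foot is at one end, so the two end-offsets along the wire are 0 and L = 0.243 m.
sinθ₁ = 0/√(0²+0.067²) = 0.0000; sinθ₂ = 0.243/√(0.243²+0.067²) = 0.9640.
B = (4π×10⁻⁷ × 11.0) / (4π × 0.067) × (0.0000 + 0.9640) = 1.58×10⁻⁵ T.

B ≈ 15.8 μT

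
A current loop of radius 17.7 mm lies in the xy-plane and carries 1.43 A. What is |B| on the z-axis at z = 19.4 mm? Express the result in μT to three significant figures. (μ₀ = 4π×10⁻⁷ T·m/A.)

On the axis of a circular loop, B = μ₀IR² / [2(R²+z²)^(3/2)].
R² + z² = (0.0177)² + (0.0194)² = 0.0006896 m², and (R²+z²)^(3/2) = 1.81×10⁻⁵ m³.
B = (4π×10⁻⁷ × 1.43 × 0.0003133) / (2 × 1.81×10⁻⁵) = 1.55×10⁻⁵ T.

B ≈ 15.5 μT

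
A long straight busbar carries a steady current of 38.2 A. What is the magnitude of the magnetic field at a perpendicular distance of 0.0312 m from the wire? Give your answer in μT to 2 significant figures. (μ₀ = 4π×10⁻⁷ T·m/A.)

For an infinitely long straight wire, B = μ₀I/(2πd).
B = (4π×10⁻⁷ × 38.2) / (2π × 0.0312) = 2.45×10⁻⁴ T.

B ≈ 240 μT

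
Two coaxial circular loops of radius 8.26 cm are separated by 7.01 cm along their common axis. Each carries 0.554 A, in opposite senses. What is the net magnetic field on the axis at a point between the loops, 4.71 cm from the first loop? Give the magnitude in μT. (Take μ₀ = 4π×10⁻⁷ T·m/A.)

B ≈ 1.01 μT

Each loop contributes B = μ₀IR²/[2(R²+z²)^(3/2)] on the axis, with z measured from that loop.
Loop 1 (z = 0.0471 m): B₁ = 2.76×10⁻⁶ T. Loop 2 (z = 0.023 m): B₂ = 3.77×10⁻⁶ T.
The fields oppose: B = |B₁ − B₂| = 1.01×10⁻⁶ T.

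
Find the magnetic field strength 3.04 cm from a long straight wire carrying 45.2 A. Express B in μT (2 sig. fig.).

For an infinitely long straight wire, B = μ₀I/(2πd).
B = (4π×10⁻⁷ × 45.2) / (2π × 0.0304) = 2.97×10⁻⁴ T.

B ≈ 300 μT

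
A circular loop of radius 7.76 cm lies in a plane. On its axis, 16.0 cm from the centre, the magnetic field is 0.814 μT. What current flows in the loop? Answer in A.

I ≈ 1.21 A

On the axis of a loop, B = μ₀IR²/[2(R²+z²)^(3/2)], so I = 2B(R²+z²)^(3/2)/(μ₀R²).
R² + z² = 0.006022 + 0.0256 = 0.03162 m²; raised to 3/2 gives 5.62×10⁻³ m³.
I = 2 × 8.14×10⁻⁷ × 5.62×10⁻³ / (1.26×10⁻⁶ × 0.006022) = 1.21 A.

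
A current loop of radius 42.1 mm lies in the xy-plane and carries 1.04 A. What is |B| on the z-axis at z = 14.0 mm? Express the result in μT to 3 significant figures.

On the axis of a circular loop, B = μ₀IR² / [2(R²+z²)^(3/2)].
R² + z² = (0.0421)² + (0.014)² = 0.001968 m², and (R²+z²)^(3/2) = 8.73×10⁻⁵ m³.
B = (4π×10⁻⁷ × 1.04 × 0.001772) / (2 × 8.73×10⁻⁵) = 1.33×10⁻⁵ T.

B ≈ 13.3 μT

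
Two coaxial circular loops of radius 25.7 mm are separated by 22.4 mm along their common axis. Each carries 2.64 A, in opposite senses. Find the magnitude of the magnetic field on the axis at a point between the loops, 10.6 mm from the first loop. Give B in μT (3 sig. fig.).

Each loop contributes B = μ₀IR²/[2(R²+z²)^(3/2)] on the axis, with z measured from that loop.
Loop 1 (z = 0.0106 m): B₁ = 5.10×10⁻⁵ T. Loop 2 (z = 0.0118 m): B₂ = 4.84×10⁻⁵ T.
The fields oppose: B = |B₁ − B₂| = 2.55×10⁻⁶ T.

B ≈ 2.55 μT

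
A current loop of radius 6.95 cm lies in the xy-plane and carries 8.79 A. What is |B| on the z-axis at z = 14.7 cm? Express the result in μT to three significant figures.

On the axis of a circular loop, B = μ₀IR² / [2(R²+z²)^(3/2)].
R² + z² = (0.0695)² + (0.147)² = 0.02644 m², and (R²+z²)^(3/2) = 4.30×10⁻³ m³.
B = (4π×10⁻⁷ × 8.79 × 0.00483) / (2 × 4.30×10⁻³) = 6.21×10⁻⁶ T.

B ≈ 6.21 μT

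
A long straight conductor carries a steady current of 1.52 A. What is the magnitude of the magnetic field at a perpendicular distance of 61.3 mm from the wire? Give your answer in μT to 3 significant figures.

For an infinitely long straight wire, B = μ₀I/(2πd).
B = (4π×10⁻⁷ × 1.52) / (2π × 0.0613) = 4.96×10⁻⁶ T.

B ≈ 4.96 μT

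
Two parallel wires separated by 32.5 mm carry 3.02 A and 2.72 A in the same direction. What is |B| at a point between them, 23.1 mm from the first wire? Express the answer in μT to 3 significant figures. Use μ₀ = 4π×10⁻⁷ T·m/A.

Each long wire gives B = μ₀I/(2πd). Distances are d₁ = 0.0231 m and d₂ = 0.0094 m.
B₁ = 2.61×10⁻⁵ T, B₂ = 5.79×10⁻⁵ T.
Between parallel currents the two contributions point in opposite directions, so they subtract. B = |B₁ − B₂| = |2.61×10⁻⁵ − 5.79×10⁻⁵| = 3.17×10⁻⁵ T.

B ≈ 31.7 μT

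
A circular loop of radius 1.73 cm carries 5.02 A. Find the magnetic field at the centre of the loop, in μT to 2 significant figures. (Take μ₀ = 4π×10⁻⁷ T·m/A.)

B ≈ 180 μT

At the centre of a circular loop the Biot–Savart law gives B = μ₀I/(2R).
B = (4π×10⁻⁷ × 5.02) / (2 × 0.0173) = 1.82×10⁻⁴ T.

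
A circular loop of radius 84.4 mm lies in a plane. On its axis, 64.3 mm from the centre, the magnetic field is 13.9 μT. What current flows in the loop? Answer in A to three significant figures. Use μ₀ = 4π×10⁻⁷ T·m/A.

I ≈ 3.71 A

On the axis of a loop, B = μ₀IR²/[2(R²+z²)^(3/2)], so I = 2B(R²+z²)^(3/2)/(μ₀R²).
R² + z² = 0.007123 + 0.004134 = 0.01126 m²; raised to 3/2 gives 1.19×10⁻³ m³.
I = 2 × 1.39×10⁻⁵ × 1.19×10⁻³ / (1.26×10⁻⁶ × 0.007123) = 3.71 A.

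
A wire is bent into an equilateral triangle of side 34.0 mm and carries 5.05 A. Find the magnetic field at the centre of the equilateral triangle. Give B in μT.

Each side is a finite straight segment at perpendicular distance d = a/(2 tan(π/3)) = 0.009815 m from the centre, with end-angles ±π/3.
One side contributes B₁ = (μ₀I/4πd)·2 sin(π/3) = 8.91×10⁻⁵ T.
All 3 sides add in the same direction: B = 3 × 8.91×10⁻⁵ = 2.67×10⁻⁴ T.

B ≈ 267 μT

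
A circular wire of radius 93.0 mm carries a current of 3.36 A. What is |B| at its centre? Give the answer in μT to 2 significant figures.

B ≈ 23 μT

At the centre of a circular loop the Biot–Savart law gives B = μ₀I/(2R).
B = (4π×10⁻⁷ × 3.36) / (2 × 0.093) = 2.27×10⁻⁵ T.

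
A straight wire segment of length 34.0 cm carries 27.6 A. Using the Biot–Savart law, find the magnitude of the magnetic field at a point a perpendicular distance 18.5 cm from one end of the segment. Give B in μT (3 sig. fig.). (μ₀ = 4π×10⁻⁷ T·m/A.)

B ≈ 13.1 μT

For a finite straight segment, B = (μ₀I/4πd)(sinθ₁ + sinθ₂), where θ₁, θ₂ are the angles from the perpendicular to each end.
The perpendicular foot is at one end, so the two end-offsets along the wire are 0 and L = 0.34 m.
sinθ₁ = 0/√(0²+0.185²) = 0.0000; sinθ₂ = 0.34/√(0.34²+0.185²) = 0.8784.
B = (4π×10⁻⁷ × 27.6) / (4π × 0.185) × (0.0000 + 0.8784) = 1.31×10⁻⁵ T.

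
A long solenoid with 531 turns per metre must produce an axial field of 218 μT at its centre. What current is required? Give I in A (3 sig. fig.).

I ≈ 0.327 A

Inside a long solenoid B = μ₀nI with n = 531 m⁻¹, so I = B/(μ₀n).
I = 2.18×10⁻⁴ / (4π×10⁻⁷ × 531) = 0.327 A.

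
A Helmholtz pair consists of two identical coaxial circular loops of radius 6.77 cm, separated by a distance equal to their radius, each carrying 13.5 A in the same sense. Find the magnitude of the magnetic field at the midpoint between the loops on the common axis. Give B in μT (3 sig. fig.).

Each loop contributes B = μ₀IR²/[2(R²+z²)^(3/2)] on the axis, with z measured from that loop.
Loop 1 (z = 0.03385 m): B₁ = 8.97×10⁻⁵ T. Loop 2 (z = 0.03385 m): B₂ = 8.97×10⁻⁵ T.
The fields add: B = B₁ + B₂ = 1.79×10⁻⁴ T.

B ≈ 179 μT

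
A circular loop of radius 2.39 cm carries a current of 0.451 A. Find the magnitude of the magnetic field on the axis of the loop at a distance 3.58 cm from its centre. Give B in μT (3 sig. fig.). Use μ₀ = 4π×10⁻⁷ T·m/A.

B ≈ 2.03 μT

On the axis of a circular loop, B = μ₀IR² / [2(R²+z²)^(3/2)].
R² + z² = (0.0239)² + (0.0358)² = 0.001853 m², and (R²+z²)^(3/2) = 7.98×10⁻⁵ m³.
B = (4π×10⁻⁷ × 0.451 × 0.0005712) / (2 × 7.98×10⁻⁵) = 2.03×10⁻⁶ T.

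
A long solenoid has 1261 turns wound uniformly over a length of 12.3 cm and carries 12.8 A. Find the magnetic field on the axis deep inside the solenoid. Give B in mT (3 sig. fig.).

B ≈ 165 mT

Inside a long solenoid, B = μ₀nI with n = 1.025×10⁴ turns/m.
B = 4π×10⁻⁷ × 1.025×10⁴ × 12.8 = 0.165 T.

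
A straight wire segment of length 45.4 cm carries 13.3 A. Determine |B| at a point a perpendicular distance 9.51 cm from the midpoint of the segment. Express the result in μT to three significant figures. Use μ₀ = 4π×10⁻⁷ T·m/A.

For a finite straight segment, B = (μ₀I/4πd)(sinθ₁ + sinθ₂), where θ₁, θ₂ are the angles from the perpendicular to each end.
The perpendicular from the point meets the wire at its midpoint, so each end is L/2 = 0.227 m away along the wire.
sinθ₁ = 0.227/√(0.227²+0.0951²) = 0.9223; sinθ₂ = 0.227/√(0.227²+0.0951²) = 0.9223.
B = (4π×10⁻⁷ × 13.3) / (4π × 0.0951) × (0.9223 + 0.9223) = 2.58×10⁻⁵ T.

B ≈ 25.8 μT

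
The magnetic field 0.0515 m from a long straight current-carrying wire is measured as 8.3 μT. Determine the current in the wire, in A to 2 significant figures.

For a long straight wire B = μ₀I/(2πd), so I = 2πdB/μ₀.
I = 2π × 0.0515 × 8.30×10⁻⁶ / (4π×10⁻⁷) = 2.14 A.

I ≈ 2.1 A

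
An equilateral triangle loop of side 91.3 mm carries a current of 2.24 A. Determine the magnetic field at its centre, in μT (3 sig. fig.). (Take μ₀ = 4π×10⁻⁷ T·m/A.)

B ≈ 44.2 μT

Each side is a finite straight segment at perpendicular distance d = a/(2 tan(π/3)) = 0.02636 m from the centre, with end-angles ±π/3.
One side contributes B₁ = (μ₀I/4πd)·2 sin(π/3) = 1.47×10⁻⁵ T.
All 3 sides add in the same direction: B = 3 × 1.47×10⁻⁵ = 4.42×10⁻⁵ T.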